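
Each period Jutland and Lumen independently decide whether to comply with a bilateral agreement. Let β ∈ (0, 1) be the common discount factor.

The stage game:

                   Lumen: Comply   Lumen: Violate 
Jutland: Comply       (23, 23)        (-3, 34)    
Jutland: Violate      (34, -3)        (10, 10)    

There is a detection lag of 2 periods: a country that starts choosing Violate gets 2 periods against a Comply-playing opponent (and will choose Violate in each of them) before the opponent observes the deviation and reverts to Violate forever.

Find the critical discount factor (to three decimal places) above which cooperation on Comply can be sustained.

A deviator earns 34 for 2 periods, then 10 forever; cooperating earns 23 forever. Multiplying the IC by (1−β):
23 ≥ 34(1−β^2) + 10β^2, so 24·β^2 ≥ 11 and β^2 ≥ 11/24.
β ≥ (11/24)^(1/2) ≈ 0.677.

0.677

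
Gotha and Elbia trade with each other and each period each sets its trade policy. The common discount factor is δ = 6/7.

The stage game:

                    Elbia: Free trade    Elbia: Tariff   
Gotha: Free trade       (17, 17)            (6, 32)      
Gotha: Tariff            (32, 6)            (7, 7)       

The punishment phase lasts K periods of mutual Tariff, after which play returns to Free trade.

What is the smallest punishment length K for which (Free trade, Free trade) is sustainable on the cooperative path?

No profitable deviation requires (17−7)(δ+…+δ^K) ≥ 32−17, i.e. δ+…+δ^K ≥ 3/2 ≈ 1.5000.
With δ = 6/7, the partial sums are K=1: 0.8571, K=2: 1.5918.
K = 2 is the first length at which the sum reaches 1.5000.

2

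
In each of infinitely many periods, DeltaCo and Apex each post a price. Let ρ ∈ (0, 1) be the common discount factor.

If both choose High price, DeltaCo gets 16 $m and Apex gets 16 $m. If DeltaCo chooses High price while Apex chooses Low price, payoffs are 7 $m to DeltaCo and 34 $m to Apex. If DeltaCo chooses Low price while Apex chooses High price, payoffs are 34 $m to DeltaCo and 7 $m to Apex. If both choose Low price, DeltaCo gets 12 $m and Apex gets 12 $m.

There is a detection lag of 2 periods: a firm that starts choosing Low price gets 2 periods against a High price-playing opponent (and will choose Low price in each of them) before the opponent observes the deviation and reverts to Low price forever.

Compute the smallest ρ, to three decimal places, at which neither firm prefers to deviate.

0.905

A deviator earns 34 for 2 periods, then 12 forever; cooperating earns 16 forever. Multiplying the IC by (1−ρ):
16 ≥ 34(1−ρ^2) + 12ρ^2, so 22·ρ^2 ≥ 18 and ρ^2 ≥ 9/11.
ρ ≥ (9/11)^(1/2) ≈ 0.905.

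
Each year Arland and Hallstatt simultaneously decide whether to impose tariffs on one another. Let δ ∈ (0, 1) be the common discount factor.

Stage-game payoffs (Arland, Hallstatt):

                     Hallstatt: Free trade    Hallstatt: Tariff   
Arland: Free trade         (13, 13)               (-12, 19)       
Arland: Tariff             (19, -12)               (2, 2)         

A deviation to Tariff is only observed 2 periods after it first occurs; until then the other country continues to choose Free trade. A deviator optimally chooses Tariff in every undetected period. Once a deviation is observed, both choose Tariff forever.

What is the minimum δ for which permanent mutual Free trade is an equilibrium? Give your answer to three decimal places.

0.594

Deviating for the 2 undetected periods gains 19−13 = 6 per period over cooperation, then loses 13−2 = 11 per period forever once punishment starts.
Gain: 6(1 + δ + … + δ^1); loss: 11·δ^2/(1−δ).
No profitable deviation ⇔ 6(1−δ^2) ≤ 11·δ^2, i.e. δ^2 ≥ 6/(6+11) = 6/17.
Hence δ ≥ (6/17)^(1/2) ≈ 0.594.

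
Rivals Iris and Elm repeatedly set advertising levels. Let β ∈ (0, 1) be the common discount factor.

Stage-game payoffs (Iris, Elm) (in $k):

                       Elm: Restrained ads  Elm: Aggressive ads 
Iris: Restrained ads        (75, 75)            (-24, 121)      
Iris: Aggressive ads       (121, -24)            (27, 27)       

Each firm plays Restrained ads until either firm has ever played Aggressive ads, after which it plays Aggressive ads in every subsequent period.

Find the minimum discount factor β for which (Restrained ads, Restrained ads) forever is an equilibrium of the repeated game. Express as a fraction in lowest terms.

One-period gain from deviating is 121 − 75 = 46. The loss is 75 − 27 = 48 in every subsequent period, with present value 48·β/(1−β).
Deviation is unprofitable when 48·β/(1−β) ≥ 46, i.e. β/(1−β) ≥ 23/24.
Equivalently β ≥ 46/(46+48) = 23/47.

23/47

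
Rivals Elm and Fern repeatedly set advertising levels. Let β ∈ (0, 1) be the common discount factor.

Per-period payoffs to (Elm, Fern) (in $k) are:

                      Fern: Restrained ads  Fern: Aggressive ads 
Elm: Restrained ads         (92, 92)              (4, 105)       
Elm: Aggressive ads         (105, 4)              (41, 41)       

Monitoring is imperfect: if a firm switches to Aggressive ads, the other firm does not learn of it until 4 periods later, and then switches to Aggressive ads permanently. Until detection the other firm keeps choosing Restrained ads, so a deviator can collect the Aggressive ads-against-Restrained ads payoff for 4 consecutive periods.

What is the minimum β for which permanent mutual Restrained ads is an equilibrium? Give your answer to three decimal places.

A deviator earns 105 for 4 periods, then 41 forever; cooperating earns 92 forever. Multiplying the IC by (1−β):
92 ≥ 105(1−β^4) + 41β^4, so 64·β^4 ≥ 13 and β^4 ≥ 13/64.
β ≥ (13/64)^(1/4) ≈ 0.671.

0.671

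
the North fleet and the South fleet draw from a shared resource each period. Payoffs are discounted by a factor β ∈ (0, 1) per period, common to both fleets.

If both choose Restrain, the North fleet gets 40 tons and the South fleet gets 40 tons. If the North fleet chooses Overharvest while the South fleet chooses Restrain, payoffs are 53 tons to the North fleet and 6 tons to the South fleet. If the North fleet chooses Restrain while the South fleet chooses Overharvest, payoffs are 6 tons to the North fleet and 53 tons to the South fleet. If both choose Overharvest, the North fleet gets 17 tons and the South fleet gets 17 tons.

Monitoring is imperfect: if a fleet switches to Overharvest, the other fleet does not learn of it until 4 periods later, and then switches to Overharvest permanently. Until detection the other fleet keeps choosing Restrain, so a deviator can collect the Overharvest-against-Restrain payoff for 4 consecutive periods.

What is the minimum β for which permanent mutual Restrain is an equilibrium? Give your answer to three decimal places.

Deviating for the 4 undetected periods gains 53−40 = 13 per period over cooperation, then loses 40−17 = 23 per period forever once punishment starts.
Gain: 13(1 + β + … + β^3); loss: 23·β^4/(1−β).
No profitable deviation ⇔ 13(1−β^4) ≤ 23·β^4, i.e. β^4 ≥ 13/(13+23) = 13/36.
Hence β ≥ (13/36)^(1/4) ≈ 0.775.

0.775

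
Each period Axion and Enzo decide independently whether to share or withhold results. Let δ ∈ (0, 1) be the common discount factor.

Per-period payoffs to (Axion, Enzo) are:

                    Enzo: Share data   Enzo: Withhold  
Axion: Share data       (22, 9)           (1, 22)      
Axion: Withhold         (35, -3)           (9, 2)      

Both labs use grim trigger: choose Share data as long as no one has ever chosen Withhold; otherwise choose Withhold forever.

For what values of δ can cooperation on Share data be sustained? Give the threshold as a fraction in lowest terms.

Axion's threshold: (35−22)/(35−9) = 1/2.
Enzo's threshold: (22−9)/(22−2) = 13/20.
1/2 < 13/20, so Enzo binds and δ* = 13/20.

13/20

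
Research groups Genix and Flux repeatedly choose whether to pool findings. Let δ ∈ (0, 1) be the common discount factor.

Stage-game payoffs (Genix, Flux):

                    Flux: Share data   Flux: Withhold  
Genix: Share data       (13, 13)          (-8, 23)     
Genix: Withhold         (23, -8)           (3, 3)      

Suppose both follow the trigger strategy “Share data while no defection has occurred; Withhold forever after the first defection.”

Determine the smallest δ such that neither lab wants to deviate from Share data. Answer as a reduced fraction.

1/2

One-period gain from deviating is 23 − 13 = 10. The loss is 13 − 3 = 10 in every subsequent period, with present value 10·δ/(1−δ).
Deviation is unprofitable when 10·δ/(1−δ) ≥ 10, i.e. δ/(1−δ) ≥ 1.
Equivalently δ ≥ 10/(10+10) = 1/2.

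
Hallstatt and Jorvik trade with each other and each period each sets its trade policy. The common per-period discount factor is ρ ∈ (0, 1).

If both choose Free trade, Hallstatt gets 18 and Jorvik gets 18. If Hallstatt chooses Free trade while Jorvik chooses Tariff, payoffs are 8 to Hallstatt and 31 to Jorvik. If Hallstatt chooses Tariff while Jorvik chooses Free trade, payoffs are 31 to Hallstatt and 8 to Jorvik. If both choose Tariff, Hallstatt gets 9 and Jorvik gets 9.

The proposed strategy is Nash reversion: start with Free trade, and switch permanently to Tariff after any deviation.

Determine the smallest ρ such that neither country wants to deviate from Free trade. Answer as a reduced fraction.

18/(1−ρ) ≥ 31 + 9ρ/(1−ρ)
18 ≥ 31 − 22ρ
ρ ≥ 13/22.

13/22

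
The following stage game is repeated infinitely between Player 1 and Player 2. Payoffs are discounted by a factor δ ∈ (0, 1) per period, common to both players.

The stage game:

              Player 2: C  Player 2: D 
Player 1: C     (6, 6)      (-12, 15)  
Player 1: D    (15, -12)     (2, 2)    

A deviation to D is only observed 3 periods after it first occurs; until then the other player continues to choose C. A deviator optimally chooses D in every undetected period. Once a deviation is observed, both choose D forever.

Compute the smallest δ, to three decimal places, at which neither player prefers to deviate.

Deviating for the 3 undetected periods gains 15−6 = 9 per period over cooperation, then loses 6−2 = 4 per period forever once punishment starts.
Gain: 9(1 + δ + … + δ^2); loss: 4·δ^3/(1−δ).
No profitable deviation ⇔ 9(1−δ^3) ≤ 4·δ^3, i.e. δ^3 ≥ 9/(9+4) = 9/13.
Hence δ ≥ (9/13)^(1/3) ≈ 0.885.

0.885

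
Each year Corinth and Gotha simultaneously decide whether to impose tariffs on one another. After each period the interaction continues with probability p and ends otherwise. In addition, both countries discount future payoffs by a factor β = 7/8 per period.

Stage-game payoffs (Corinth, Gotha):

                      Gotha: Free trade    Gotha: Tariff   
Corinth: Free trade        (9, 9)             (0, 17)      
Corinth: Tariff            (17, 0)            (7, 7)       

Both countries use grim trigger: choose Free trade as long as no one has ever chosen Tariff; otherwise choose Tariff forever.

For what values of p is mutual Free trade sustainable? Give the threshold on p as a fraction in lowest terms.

With continuation probability p and discount β, the effective per-period discount factor is βp.
Grim-trigger IC: βp ≥ (17−9)/(17−7) = 4/5.
So p ≥ (4/5)/(7/8) = 32/35.

32/35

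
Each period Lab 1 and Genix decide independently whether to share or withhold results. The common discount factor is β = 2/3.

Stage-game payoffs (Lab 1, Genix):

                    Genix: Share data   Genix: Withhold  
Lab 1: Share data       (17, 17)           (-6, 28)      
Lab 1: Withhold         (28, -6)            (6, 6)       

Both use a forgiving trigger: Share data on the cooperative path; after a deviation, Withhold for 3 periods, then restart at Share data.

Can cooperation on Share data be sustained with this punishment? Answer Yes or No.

IC: β+…+β^3 ≥ (28−17)/(17−6) = 1.
At β = 2/3: partial sum = 1.4074 ≥ 1.0000. Cooperation sustainable.

Yes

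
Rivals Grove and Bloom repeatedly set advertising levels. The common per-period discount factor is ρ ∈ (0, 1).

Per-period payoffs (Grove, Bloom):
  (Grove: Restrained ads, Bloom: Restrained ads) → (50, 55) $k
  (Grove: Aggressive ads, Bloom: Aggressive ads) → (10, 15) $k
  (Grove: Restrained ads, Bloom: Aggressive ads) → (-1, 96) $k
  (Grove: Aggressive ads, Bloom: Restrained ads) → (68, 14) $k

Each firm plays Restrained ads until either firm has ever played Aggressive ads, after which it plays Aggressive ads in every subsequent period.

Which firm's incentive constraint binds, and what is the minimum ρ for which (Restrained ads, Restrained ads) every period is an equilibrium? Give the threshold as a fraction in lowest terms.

For Grove: deviation gain 68−50 = 18, per-period punishment loss 50−10 = 40. IC gives ρ ≥ 18/58 = 9/29.
For Bloom: gain 41, loss 40 per period, so ρ ≥ 41/81.
The tighter constraint is Bloom's, so cooperation needs ρ ≥ 41/81.

Bloom; ρ ≥ 41/81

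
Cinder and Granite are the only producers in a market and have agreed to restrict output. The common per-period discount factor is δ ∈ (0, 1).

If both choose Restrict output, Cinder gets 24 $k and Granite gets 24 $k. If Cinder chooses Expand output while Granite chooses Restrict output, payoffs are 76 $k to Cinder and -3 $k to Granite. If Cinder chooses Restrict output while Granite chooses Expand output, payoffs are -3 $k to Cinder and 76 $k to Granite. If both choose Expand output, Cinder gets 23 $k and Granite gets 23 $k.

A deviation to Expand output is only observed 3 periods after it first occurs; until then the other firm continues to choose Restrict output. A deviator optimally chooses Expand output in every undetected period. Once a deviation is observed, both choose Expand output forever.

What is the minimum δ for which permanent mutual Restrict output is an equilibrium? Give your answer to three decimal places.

0.994

A deviator earns 76 for 3 periods, then 23 forever; cooperating earns 24 forever. Multiplying the IC by (1−δ):
24 ≥ 76(1−δ^3) + 23δ^3, so 53·δ^3 ≥ 52 and δ^3 ≥ 52/53.
δ ≥ (52/53)^(1/3) ≈ 0.994.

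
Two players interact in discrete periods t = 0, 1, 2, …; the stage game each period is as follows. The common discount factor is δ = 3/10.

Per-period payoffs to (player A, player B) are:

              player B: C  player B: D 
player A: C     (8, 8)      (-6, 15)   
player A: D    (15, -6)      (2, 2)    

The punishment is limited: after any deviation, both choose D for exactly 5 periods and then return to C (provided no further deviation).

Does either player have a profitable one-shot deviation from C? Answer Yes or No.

Yes

IC: δ+…+δ^5 ≥ (15−8)/(8−2) = 7/6.
At δ = 3/10: partial sum = 0.4275 < 1.1667. Cooperation not sustainable.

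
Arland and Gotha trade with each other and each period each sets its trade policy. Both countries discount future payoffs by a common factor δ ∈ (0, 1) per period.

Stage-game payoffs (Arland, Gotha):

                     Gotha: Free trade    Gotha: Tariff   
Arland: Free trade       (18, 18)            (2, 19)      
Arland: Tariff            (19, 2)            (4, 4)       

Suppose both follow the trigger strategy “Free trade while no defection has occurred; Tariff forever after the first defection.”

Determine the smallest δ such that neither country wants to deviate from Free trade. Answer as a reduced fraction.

Under grim trigger the critical discount factor is (T−C)/(T−P) with T = 19, C = 18, P = 4.
δ* = (19−18)/(19−4) = 1/15.

1/15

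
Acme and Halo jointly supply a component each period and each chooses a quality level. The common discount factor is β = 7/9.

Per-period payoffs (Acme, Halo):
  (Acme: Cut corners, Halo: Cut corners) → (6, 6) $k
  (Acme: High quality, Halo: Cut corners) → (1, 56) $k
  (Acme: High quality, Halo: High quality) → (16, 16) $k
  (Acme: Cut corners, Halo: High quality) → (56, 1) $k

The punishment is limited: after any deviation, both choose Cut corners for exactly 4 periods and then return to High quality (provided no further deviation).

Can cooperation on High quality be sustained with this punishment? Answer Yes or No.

No

A one-shot deviation gives 56 now, then 6 for 4 periods, then back to 16.
Gain from deviating: (56−16) today; loss: (16−6) in each of the next 4 periods.
No-deviation condition: (16−6)(β+…+β^4) ≥ 56−16, i.e. β+…+β^4 ≥ 4.
At β = 7/9: β+…+β^4 = 2.2192 < 4.0000.
So cooperation is not sustainable.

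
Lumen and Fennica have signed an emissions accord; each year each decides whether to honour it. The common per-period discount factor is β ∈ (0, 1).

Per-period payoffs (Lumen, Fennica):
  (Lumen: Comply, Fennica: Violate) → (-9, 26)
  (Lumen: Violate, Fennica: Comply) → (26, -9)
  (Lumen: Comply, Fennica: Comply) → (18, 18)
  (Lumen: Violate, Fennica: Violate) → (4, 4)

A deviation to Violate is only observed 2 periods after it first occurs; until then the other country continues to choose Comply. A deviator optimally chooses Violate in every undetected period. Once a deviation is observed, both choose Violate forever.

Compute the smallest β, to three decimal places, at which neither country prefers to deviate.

0.603

Deviating for the 2 undetected periods gains 26−18 = 8 per period over cooperation, then loses 18−4 = 14 per period forever once punishment starts.
Gain: 8(1 + β + … + β^1); loss: 14·β^2/(1−β).
No profitable deviation ⇔ 8(1−β^2) ≤ 14·β^2, i.e. β^2 ≥ 8/(8+14) = 4/11.
Hence β ≥ (4/11)^(1/2) ≈ 0.603.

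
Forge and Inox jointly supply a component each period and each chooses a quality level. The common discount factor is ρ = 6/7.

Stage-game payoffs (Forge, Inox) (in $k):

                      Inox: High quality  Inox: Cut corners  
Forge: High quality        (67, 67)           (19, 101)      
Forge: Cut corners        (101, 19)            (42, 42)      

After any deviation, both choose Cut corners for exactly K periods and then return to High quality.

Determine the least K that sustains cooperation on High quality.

No profitable deviation requires (67−42)(ρ+…+ρ^K) ≥ 101−67, i.e. ρ+…+ρ^K ≥ 34/25 ≈ 1.3600.
With ρ = 6/7, the partial sums are K=1: 0.8571, K=2: 1.5918.
K = 2 is the first length at which the sum reaches 1.3600.

2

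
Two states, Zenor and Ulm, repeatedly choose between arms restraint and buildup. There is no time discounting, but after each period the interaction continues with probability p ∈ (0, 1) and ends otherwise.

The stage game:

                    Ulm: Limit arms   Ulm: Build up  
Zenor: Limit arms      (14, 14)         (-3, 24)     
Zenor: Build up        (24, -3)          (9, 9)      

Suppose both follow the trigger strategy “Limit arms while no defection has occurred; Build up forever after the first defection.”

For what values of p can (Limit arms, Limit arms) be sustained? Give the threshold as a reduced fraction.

2/3

With no time discounting, the continuation probability p plays the role of the discount factor.
Grim-trigger IC: 14/(1−p) ≥ 24 + 9p/(1−p) ⇒ p ≥ (24−14)/(24−9) = 2/3.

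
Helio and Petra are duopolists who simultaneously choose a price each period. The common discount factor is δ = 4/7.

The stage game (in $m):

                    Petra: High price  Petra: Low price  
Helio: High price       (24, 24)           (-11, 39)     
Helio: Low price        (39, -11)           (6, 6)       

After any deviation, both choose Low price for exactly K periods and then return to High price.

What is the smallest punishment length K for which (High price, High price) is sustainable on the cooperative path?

2

IC: δ(1−δ^K)/(1−δ) ≥ (39−24)/(24−6) = 5/6.
With δ = 4/7: need 1 − δ^K ≥ 5/6·(1−4/7)/(4/7), i.e. δ^K ≤ 0.3750.
Since (4/7)^1 = 0.5714 and (4/7)^2 = 0.3265, the smallest such K is 2.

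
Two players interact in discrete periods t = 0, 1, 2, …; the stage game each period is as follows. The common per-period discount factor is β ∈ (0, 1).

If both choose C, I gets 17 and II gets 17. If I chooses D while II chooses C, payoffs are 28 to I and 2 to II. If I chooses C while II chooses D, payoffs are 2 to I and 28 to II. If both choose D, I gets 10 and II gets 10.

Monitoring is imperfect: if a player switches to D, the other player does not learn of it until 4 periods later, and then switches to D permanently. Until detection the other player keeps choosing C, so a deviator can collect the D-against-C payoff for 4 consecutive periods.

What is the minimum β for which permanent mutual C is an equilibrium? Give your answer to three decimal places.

0.884

Deviating for the 4 undetected periods gains 28−17 = 11 per period over cooperation, then loses 17−10 = 7 per period forever once punishment starts.
Gain: 11(1 + β + … + β^3); loss: 7·β^4/(1−β).
No profitable deviation ⇔ 11(1−β^4) ≤ 7·β^4, i.e. β^4 ≥ 11/(11+7) = 11/18.
Hence β ≥ (11/18)^(1/4) ≈ 0.884.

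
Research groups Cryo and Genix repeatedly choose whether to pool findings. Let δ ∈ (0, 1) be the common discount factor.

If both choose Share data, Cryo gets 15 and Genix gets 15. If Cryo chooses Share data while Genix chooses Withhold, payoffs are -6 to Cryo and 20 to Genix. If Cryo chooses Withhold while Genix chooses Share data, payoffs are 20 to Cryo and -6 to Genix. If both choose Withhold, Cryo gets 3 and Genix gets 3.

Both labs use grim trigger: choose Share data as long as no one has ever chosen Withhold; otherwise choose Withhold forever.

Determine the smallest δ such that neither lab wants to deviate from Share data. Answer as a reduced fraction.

5/17

One-period gain from deviating is 20 − 15 = 5. The loss is 15 − 3 = 12 in every subsequent period, with present value 12·δ/(1−δ).
Deviation is unprofitable when 12·δ/(1−δ) ≥ 5, i.e. δ/(1−δ) ≥ 5/12.
Equivalently δ ≥ 5/(5+12) = 5/17.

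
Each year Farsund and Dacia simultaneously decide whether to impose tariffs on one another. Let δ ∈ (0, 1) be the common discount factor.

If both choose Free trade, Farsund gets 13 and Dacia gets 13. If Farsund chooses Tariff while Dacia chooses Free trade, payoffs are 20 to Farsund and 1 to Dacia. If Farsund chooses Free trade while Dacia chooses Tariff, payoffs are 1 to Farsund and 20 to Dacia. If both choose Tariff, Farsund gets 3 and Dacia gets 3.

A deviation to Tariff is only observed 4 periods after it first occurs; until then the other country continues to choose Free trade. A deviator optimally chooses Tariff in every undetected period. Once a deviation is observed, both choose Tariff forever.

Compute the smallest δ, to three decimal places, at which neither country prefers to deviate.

0.801

Deviating for the 4 undetected periods gains 20−13 = 7 per period over cooperation, then loses 13−3 = 10 per period forever once punishment starts.
Gain: 7(1 + δ + … + δ^3); loss: 10·δ^4/(1−δ).
No profitable deviation ⇔ 7(1−δ^4) ≤ 10·δ^4, i.e. δ^4 ≥ 7/(7+10) = 7/17.
Hence δ ≥ (7/17)^(1/4) ≈ 0.801.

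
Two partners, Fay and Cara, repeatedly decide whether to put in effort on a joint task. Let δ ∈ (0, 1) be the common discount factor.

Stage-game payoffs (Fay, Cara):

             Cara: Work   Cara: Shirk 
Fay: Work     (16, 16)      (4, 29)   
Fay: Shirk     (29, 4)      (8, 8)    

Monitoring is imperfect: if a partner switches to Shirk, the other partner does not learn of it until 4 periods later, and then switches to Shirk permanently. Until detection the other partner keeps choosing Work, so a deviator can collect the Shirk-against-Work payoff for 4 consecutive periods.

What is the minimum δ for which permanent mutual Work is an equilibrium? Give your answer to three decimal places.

The best deviation is to choose Shirk for all 4 undetected periods, earning 29 each, then 8 forever once detected.
Deviation value: 29(1−δ^4)/(1−δ) + 8δ^4/(1−δ); cooperation value: 16/(1−δ).
IC: 16 ≥ 29(1−δ^4) + 8δ^4 = 29 − 21δ^4.
So δ^4 ≥ 13/21, giving δ ≥ (13/21)^(1/4) ≈ 0.887.

0.887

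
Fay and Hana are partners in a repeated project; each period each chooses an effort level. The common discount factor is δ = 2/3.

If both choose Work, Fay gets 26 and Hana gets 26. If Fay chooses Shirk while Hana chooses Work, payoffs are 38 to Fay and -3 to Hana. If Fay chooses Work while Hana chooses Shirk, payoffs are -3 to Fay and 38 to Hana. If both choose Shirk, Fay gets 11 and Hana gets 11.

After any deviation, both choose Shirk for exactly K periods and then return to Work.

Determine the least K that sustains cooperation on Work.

2

IC: δ(1−δ^K)/(1−δ) ≥ (38−26)/(26−11) = 4/5.
With δ = 2/3: need 1 − δ^K ≥ 4/5·(1−2/3)/(2/3), i.e. δ^K ≤ 0.6000.
Since (2/3)^1 = 0.6667 and (2/3)^2 = 0.4444, the smallest such K is 2.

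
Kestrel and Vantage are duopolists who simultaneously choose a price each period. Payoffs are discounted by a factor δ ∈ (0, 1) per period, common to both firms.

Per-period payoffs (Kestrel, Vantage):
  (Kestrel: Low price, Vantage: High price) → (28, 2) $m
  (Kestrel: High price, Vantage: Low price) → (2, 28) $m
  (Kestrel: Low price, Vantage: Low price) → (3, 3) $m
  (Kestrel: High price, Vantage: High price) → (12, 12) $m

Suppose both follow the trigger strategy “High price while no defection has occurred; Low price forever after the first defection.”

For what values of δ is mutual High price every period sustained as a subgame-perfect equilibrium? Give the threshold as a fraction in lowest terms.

Under grim trigger the critical discount factor is (T−C)/(T−P) with T = 28, C = 12, P = 3.
δ* = (28−12)/(28−3) = 16/25.

16/25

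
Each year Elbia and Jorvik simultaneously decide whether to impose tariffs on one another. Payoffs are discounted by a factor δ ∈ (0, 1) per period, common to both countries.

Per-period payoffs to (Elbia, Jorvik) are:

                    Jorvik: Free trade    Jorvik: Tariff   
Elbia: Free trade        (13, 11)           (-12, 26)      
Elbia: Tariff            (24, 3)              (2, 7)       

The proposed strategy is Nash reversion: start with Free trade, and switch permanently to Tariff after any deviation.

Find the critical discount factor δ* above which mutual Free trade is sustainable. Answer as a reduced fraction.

15/19

Elbia: cooperation gives 13 each period; deviation gives 24 once then 2 forever.
  13/(1−δ) ≥ 24 + 2δ/(1−δ) ⇒ δ ≥ 11/22 = 1/2.
Jorvik: cooperation gives 11 each period; deviation gives 26 once then 7 forever.
  δ ≥ 15/19.
Both must hold, so the binding constraint is Jorvik's: δ ≥ 15/19.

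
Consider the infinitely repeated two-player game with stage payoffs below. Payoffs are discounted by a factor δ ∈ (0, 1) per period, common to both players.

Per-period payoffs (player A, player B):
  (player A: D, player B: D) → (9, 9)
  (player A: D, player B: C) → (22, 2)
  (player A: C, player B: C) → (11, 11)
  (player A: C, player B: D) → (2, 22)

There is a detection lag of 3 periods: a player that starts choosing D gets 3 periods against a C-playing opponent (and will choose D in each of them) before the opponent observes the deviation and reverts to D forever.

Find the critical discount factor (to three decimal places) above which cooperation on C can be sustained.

A deviator earns 22 for 3 periods, then 9 forever; cooperating earns 11 forever. Multiplying the IC by (1−δ):
11 ≥ 22(1−δ^3) + 9δ^3, so 13·δ^3 ≥ 11 and δ^3 ≥ 11/13.
δ ≥ (11/13)^(1/3) ≈ 0.946.

0.946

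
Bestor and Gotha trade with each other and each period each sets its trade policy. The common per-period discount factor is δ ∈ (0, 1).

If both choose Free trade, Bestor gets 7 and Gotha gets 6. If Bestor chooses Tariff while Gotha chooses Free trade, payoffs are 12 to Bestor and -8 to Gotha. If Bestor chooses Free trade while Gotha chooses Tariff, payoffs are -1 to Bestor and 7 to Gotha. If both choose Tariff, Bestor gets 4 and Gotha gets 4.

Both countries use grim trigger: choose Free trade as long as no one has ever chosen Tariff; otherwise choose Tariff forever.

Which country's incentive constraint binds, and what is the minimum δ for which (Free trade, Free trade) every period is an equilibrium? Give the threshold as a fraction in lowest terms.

Bestor; δ ≥ 5/8

Bestor: cooperation gives 7 each period; deviation gives 12 once then 4 forever.
  7/(1−δ) ≥ 12 + 4δ/(1−δ) ⇒ δ ≥ 5/8.
Gotha: cooperation gives 6 each period; deviation gives 7 once then 4 forever.
  δ ≥ 1/3.
Both must hold, so the binding constraint is Bestor's: δ ≥ 5/8.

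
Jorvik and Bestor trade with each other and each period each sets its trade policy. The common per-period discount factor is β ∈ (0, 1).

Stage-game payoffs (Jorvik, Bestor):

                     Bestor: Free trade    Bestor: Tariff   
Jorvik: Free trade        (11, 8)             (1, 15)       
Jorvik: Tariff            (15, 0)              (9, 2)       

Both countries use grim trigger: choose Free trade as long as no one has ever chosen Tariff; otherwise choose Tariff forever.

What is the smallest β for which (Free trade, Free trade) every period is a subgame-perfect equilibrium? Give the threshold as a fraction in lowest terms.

2/3

Jorvik: cooperation gives 11 each period; deviation gives 15 once then 9 forever.
  11/(1−β) ≥ 15 + 9β/(1−β) ⇒ β ≥ 4/6 = 2/3.
Bestor: cooperation gives 8 each period; deviation gives 15 once then 2 forever.
  β ≥ 7/13.
Both must hold, so the binding constraint is Jorvik's: β ≥ 2/3.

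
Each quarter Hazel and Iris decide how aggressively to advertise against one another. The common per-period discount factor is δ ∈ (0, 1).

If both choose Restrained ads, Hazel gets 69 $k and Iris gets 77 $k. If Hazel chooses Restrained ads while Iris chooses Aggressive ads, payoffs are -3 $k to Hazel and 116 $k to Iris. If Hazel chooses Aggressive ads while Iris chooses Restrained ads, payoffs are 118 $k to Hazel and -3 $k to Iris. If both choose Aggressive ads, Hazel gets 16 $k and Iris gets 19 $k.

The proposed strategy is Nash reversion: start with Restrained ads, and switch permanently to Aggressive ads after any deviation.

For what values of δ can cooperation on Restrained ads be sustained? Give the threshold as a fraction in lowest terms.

Hazel: cooperation gives 69 each period; deviation gives 118 once then 16 forever.
  69/(1−δ) ≥ 118 + 16δ/(1−δ) ⇒ δ ≥ 49/102.
Iris: cooperation gives 77 each period; deviation gives 116 once then 19 forever.
  δ ≥ 39/97.
Both must hold, so the binding constraint is Hazel's: δ ≥ 49/102.

49/102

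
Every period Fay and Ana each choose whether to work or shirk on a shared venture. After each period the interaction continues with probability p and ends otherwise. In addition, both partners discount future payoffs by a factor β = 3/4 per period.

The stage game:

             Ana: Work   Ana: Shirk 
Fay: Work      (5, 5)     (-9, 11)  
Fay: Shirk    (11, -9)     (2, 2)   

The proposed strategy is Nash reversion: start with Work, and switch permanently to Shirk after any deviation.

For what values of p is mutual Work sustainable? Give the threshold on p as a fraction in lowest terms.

8/9

Expected continuation weight on next period's payoff is β·p = 3/4·p, which plays the role of the discount factor.
Cooperation requires 3/4·p ≥ (11−5)/(11−2) = 2/3, hence p ≥ 8/9.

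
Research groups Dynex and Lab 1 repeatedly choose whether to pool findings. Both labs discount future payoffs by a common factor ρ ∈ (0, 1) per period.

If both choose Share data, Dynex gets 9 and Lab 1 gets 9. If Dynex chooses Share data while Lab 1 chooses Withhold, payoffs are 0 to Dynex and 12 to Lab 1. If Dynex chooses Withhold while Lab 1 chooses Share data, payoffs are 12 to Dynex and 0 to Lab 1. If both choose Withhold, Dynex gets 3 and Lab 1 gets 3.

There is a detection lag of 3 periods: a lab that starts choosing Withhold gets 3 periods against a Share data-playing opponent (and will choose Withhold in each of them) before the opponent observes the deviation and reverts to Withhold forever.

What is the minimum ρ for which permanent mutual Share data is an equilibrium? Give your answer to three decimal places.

0.693

The best deviation is to choose Withhold for all 3 undetected periods, earning 12 each, then 3 forever once detected.
Deviation value: 12(1−ρ^3)/(1−ρ) + 3ρ^3/(1−ρ); cooperation value: 9/(1−ρ).
IC: 9 ≥ 12(1−ρ^3) + 3ρ^3 = 12 − 9ρ^3.
So ρ^3 ≥ 3/9 = 1/3, giving ρ ≥ (1/3)^(1/3) ≈ 0.693.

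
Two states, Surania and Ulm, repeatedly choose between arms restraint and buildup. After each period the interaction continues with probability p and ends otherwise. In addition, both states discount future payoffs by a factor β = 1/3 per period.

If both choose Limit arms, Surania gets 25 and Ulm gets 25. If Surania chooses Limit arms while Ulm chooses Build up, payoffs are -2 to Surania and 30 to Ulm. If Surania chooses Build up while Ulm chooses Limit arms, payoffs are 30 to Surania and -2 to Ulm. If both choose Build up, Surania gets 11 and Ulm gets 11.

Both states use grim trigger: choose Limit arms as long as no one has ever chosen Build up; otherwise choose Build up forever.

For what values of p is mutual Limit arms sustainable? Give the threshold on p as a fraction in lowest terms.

With continuation probability p and discount β, the effective per-period discount factor is βp.
Grim-trigger IC: βp ≥ (30−25)/(30−11) = 5/19.
So p ≥ (5/19)/(1/3) = 15/19.

15/19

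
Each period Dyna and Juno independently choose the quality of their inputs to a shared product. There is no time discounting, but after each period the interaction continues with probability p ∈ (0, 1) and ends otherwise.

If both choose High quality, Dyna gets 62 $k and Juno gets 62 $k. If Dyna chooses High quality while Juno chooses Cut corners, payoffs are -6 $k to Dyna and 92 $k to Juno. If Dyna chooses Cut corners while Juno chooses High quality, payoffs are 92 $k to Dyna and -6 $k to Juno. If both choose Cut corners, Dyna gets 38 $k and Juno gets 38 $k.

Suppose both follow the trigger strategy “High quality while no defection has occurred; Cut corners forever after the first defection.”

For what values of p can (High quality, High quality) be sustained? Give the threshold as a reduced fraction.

With no time discounting, the continuation probability p plays the role of the discount factor.
Grim-trigger IC: 62/(1−p) ≥ 92 + 38p/(1−p) ⇒ p ≥ (92−62)/(92−38) = 5/9.

5/9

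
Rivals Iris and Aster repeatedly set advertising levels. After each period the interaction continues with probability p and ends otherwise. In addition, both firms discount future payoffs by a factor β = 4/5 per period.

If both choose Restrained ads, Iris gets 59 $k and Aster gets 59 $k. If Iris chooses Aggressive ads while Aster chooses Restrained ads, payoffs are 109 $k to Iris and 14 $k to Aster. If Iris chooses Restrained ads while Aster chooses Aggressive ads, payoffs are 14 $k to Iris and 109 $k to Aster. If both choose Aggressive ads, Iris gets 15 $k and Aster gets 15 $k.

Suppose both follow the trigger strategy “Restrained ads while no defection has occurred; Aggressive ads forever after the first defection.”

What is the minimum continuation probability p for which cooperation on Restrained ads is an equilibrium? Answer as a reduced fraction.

With continuation probability p and discount β, the effective per-period discount factor is βp.
Grim-trigger IC: βp ≥ (109−59)/(109−15) = 25/47.
So p ≥ (25/47)/(4/5) = 125/188.

125/188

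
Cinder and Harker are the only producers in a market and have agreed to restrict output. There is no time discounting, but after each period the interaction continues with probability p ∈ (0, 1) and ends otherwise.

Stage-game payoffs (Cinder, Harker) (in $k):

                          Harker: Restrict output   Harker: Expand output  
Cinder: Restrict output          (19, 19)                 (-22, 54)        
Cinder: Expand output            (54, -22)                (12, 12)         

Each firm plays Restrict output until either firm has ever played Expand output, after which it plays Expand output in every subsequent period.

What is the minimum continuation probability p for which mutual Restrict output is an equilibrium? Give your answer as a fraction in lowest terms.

5/6

With no time discounting, the continuation probability p plays the role of the discount factor.
Grim-trigger IC: 19/(1−p) ≥ 54 + 12p/(1−p) ⇒ p ≥ (54−19)/(54−12) = 5/6.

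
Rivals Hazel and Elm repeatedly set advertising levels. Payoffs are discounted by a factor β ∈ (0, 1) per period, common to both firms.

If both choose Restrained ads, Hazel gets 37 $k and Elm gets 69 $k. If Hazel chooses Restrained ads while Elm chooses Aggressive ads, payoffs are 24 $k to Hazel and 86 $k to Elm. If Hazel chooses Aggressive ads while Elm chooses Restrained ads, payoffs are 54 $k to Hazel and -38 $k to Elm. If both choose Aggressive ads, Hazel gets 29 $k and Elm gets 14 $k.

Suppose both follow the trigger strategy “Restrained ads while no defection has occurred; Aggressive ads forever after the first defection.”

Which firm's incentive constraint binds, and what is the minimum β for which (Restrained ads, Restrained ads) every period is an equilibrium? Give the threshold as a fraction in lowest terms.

Hazel; β ≥ 17/25

For Hazel: deviation gain 54−37 = 17, per-period punishment loss 37−29 = 8. IC gives β ≥ 17/25.
For Elm: gain 17, loss 55 per period, so β ≥ 17/72.
The tighter constraint is Hazel's, so cooperation needs β ≥ 17/25.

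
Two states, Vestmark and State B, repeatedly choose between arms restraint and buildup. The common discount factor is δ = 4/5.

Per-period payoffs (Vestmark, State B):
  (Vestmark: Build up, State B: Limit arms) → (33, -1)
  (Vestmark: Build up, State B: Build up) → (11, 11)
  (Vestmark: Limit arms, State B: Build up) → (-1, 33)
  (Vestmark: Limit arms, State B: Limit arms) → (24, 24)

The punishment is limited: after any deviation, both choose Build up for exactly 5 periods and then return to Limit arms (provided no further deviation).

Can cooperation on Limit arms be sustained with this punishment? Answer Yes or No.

Comparing payoff streams over the 6 periods until play realigns: cooperate → 24(1+δ+…+δ^5); deviate → 33 + 11(δ+…+δ^5).
Cooperation is sustained iff (24−11)(δ+…+δ^5) ≥ 33−24.
δ+…+δ^5 = 4/5·(1−(4/5)^5)/(1−4/5) = 2.6893, and (33−24)/(24−11) = 0.6923.
2.6893 ≥ 0.6923, so cooperation is sustainable.

Yes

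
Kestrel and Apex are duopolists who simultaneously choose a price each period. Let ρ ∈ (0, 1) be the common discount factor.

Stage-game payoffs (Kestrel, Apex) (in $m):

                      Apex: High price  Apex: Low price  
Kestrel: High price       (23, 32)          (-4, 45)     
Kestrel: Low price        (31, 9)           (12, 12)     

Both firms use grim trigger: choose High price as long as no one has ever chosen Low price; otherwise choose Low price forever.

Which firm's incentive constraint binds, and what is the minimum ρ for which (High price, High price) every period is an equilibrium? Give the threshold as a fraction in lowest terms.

Kestrel: cooperation gives 23 each period; deviation gives 31 once then 12 forever.
  23/(1−ρ) ≥ 31 + 12ρ/(1−ρ) ⇒ ρ ≥ 8/19.
Apex: cooperation gives 32 each period; deviation gives 45 once then 12 forever.
  ρ ≥ 13/33.
Both must hold, so the binding constraint is Kestrel's: ρ ≥ 8/19.

Kestrel; ρ ≥ 8/19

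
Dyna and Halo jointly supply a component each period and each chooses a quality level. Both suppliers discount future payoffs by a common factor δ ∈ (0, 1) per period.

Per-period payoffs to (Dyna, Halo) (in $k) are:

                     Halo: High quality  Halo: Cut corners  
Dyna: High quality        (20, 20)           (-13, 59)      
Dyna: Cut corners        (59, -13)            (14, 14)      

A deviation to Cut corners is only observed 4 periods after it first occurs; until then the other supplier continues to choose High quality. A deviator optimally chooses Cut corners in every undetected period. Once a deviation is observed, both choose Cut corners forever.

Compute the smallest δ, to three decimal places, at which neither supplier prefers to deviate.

0.965

Deviating for the 4 undetected periods gains 59−20 = 39 per period over cooperation, then loses 20−14 = 6 per period forever once punishment starts.
Gain: 39(1 + δ + … + δ^3); loss: 6·δ^4/(1−δ).
No profitable deviation ⇔ 39(1−δ^4) ≤ 6·δ^4, i.e. δ^4 ≥ 39/(39+6) = 13/15.
Hence δ ≥ (13/15)^(1/4) ≈ 0.965.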